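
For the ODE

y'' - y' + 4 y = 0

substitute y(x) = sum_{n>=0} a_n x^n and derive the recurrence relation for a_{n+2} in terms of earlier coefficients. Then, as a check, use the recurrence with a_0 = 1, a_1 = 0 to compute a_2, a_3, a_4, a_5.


Substitute y = sum_n a_n x^n.
y''(x) has coefficient (n+2)(n+1) a_{n+2} at x^n;
-y'(x) has coefficient -(n+1) a_{n+1} at x^n;
4 y(x) has coefficient 4 a_n at x^n.
Matching x^n: (n+2)(n+1) a_{n+2} - (n+1) a_{n+1} + 4 a_n = 0.
Thus a_{n+2} = [(n+1) a_{n+1} - 4 a_n] / ((n+1)(n+2)).

Check with a_0 = 1, a_1 = 0 (apply the recurrence for n = 0, 1, 2, 3): a_0 = 1, a_1 = 0, a_2 = -2, a_3 = -2/3, a_4 = 1/2, a_5 = 7/30.

a_(n+2) = [(n+1) a_(n+1) - 4 a_n] / ((n+1)(n+2)); check: a_0 = 1, a_1 = 0, a_2 = -2, a_3 = -2/3, a_4 = 1/2, a_5 = 7/30


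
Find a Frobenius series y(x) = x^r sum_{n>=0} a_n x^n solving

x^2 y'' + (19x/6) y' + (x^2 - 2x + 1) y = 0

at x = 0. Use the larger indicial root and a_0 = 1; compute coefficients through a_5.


Write in Frobenius form y'' + (p(x)/x) y' + (q(x)/x^2) y = 0:
  p(x) = 19/6,  q(x) = x^2 - 2x + 1.
Indicial equation: r(r-1) + (19/6) r + (1) = 0 -> roots r_1 = -2/3, r_2 = -3/2.
Take r = r_1 = -2/3. Let y(x) = x^r sum_{n>=0} a_n x^n with a_0 = 1.
Substitute y = x^r sum a_n x^n and match x^{r+n}. The recurrence is
  D(n) a_n - 2 a_{n-1} + 1 a_{n-2} = 0,  where D(n) = (r+n)(r+n-1) + (19/6)(r+n) + (1).
  a_n = [2 a_{n-1} - 1 a_{n-2}] / D(n).
Since the indicial polynomial factors as (r - r_1)(r - r_2), D(n) = (r_1 + n - r_1)(r_1 + n - r_2) = n(n + 5/6).
Evaluating step by step (a_0 = 1):
  n = 1: D(1) = 1(1 + 5/6) = 11/6; numerator = 2(1) = 2; a_1 = (2)/(11/6) = 12/11
  n = 2: D(2) = 2(2 + 5/6) = 17/3; numerator = 2(12/11) - 1(1) = 13/11; a_2 = (13/11)/(17/3) = 39/187
  n = 3: D(3) = 3(3 + 5/6) = 23/2; numerator = 2(39/187) - 1(12/11) = -126/187; a_3 = (-126/187)/(23/2) = -252/4301
  n = 4: D(4) = 4(4 + 5/6) = 58/3; numerator = 2(-252/4301) - 1(39/187) = -1401/4301; a_4 = (-1401/4301)/(58/3) = -4203/249458
  n = 5: D(5) = 5(5 + 5/6) = 175/6; numerator = 2(-4203/249458) - 1(-252/4301) = 135/5423; a_5 = (135/5423)/(175/6) = 162/189805

r = -2/3; a_0 = 1; a_1 = 12/11; a_2 = 39/187; a_3 = -252/4301; a_4 = -4203/249458; a_5 = 162/189805


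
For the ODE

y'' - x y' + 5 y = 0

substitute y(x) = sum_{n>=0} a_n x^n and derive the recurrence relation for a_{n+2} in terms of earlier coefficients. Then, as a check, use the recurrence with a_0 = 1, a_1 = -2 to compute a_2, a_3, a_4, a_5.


Substitute y = sum_n a_n x^n.
y''(x) has coefficient (n+2)(n+1) a_{n+2} at x^n;
-x y'(x) has coefficient -n a_n at x^n (shift);
5 y(x) has coefficient 5 a_n at x^n.
Matching x^n: (n+2)(n+1) a_{n+2} + (-n + 5) a_n = 0.
Thus a_{n+2} = (n - 5) / ((n+1)(n+2)) * a_n.

Check with a_0 = 1, a_1 = -2 (apply the recurrence for n = 0, 1, 2, 3): a_0 = 1, a_1 = -2, a_2 = -5/2, a_3 = 4/3, a_4 = 5/8, a_5 = -2/15.

a_(n+2) = (n - 5) / ((n+1)(n+2)) * a_n; check: a_0 = 1, a_1 = -2, a_2 = -5/2, a_3 = 4/3, a_4 = 5/8, a_5 = -2/15


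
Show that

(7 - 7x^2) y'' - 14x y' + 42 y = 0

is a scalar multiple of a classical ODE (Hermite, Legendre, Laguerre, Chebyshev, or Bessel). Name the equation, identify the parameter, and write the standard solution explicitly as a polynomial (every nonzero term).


All three coefficients share the factor 7; dividing through by 7 gives  (1 - x^2) y'' - 2x y' + 6 y = 0.
This matches the Legendre equation (1 - x^2) y'' - 2x y' + n(n+1) y = 0 (note the -2x y' term) with n(n+1) = 6, so n = 2; the polynomial solution is P_2(x).
With y = sum_k a_k x^k, matching x^k gives (k+2)(k+1) a_{k+2} = [k(k+1) - n(n+1)] a_k = (k - 2)(k + 3) a_k. The right side vanishes at k = 2, so the series with the parity of 2 terminates at degree 2.
Standard normalization (P_n(1) = 1): leading coefficient (2n)!/(2^n (n!)^2) = 24/(4*4) = 3/2, so a_2 = 3/2. Work downward with a_k = (k+1)(k+2) a_{k+2} / ((k - 2)(k + 3)):
  a_0 = (1)(2)(3/2) / ((0 - 2)(0 + 3)) = 3/(-6) = -1/2
Hence P_2(x) = 3 x^2/2 - 1/2.

P_2(x); series = 3 x^2/2 - 1/2


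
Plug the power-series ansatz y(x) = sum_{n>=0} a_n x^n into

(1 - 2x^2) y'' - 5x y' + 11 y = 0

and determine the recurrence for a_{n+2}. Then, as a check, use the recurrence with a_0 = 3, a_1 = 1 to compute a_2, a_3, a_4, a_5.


Substitute y = sum_n a_n x^n.
(1 - 2 x^2) y'' contributes (n+2)(n+1) a_{n+2} - 2 n(n-1) a_n at x^n.
-5 x y'(x) contributes -5 n a_n at x^n.
11 y(x) contributes 11 a_n at x^n.
Matching x^n: (n+2)(n+1) a_{n+2} + (-2 n(n-1) - 5 n + 11) a_n = 0.
Thus a_{n+2} = (2 n(n-1) + 5 n - 11) / ((n+1)(n+2)) * a_n.

Check with a_0 = 3, a_1 = 1 (apply the recurrence for n = 0, 1, 2, 3): a_0 = 3, a_1 = 1, a_2 = -33/2, a_3 = -1, a_4 = -33/8, a_5 = -4/5.

a_(n+2) = (2 n(n-1) + 5 n - 11) / ((n+1)(n+2)) * a_n; check: a_0 = 3, a_1 = 1, a_2 = -33/2, a_3 = -1, a_4 = -33/8, a_5 = -4/5


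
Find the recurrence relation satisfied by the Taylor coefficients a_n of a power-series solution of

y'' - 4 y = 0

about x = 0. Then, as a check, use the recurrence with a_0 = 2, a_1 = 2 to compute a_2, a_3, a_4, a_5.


Substitute y = sum_n a_n x^n into y'' + (const) y = 0.
y''(x) = sum_{n>=0} (n+2)(n+1) a_{n+2} x^n.
The ODE becomes sum_n [(n+2)(n+1) a_{n+2} - 4 a_n] x^n = 0.
Setting each coefficient to zero gives the recurrence:
  (n+2)(n+1) a_{n+2} - 4 a_n = 0,
  a_{n+2} = 4 / ((n+1)(n+2)) a_n.

Check with a_0 = 2, a_1 = 2 (apply the recurrence for n = 0, 1, 2, 3): a_0 = 2, a_1 = 2, a_2 = 4, a_3 = 4/3, a_4 = 4/3, a_5 = 4/15.

a_{n+2} = 4/((n+1)(n+2)) * a_n; check: a_0 = 2, a_1 = 2, a_2 = 4, a_3 = 4/3, a_4 = 4/3, a_5 = 4/15


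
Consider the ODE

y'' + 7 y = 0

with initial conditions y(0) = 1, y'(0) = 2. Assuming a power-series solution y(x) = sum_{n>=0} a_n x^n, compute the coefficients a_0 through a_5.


Ansatz: y(x) = sum_{n>=0} a_n x^n, so y'(x) = sum_{n>=1} n a_n x^(n-1) and y''(x) = sum_{n>=2} n(n-1) a_n x^(n-2).
Substitute into P(x) y'' + Q(x) y' + R(x) y = 0 with P(x) = 1, Q(x) = 0, R(x) = 7, and match powers of x.
Initial conditions: a_0 = 1, a_1 = 2.
Setting the coefficient of each power of x to zero and solving order by order (substituting the coefficients already found):
  x^0: 2 a_2 + 7 a_0 = 0  ->  2 a_2 = -7 a_0 = -7  ->  a_2 = -7/2
  x^1: 6 a_3 + 7 a_1 = 0  ->  6 a_3 = -7 a_1 = -14  ->  a_3 = -7/3
  x^2: 12 a_4 + 7 a_2 = 0  ->  12 a_4 = -7 a_2 = 49/2  ->  a_4 = 49/24
  x^3: 20 a_5 + 7 a_3 = 0  ->  20 a_5 = -7 a_3 = 49/3  ->  a_5 = 49/60
Truncated series: y(x) = 1 + 2 x - (7/2) x^2 - (7/3) x^3 + (49/24) x^4 + (49/60) x^5 + O(x^6).

a_0 = 1; a_1 = 2; a_2 = -7/2; a_3 = -7/3; a_4 = 49/24; a_5 = 49/60


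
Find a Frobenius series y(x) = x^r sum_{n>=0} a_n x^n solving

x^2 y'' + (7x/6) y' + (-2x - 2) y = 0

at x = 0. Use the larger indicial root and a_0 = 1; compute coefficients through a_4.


Write in Frobenius form y'' + (p(x)/x) y' + (q(x)/x^2) y = 0:
  p(x) = 7/6,  q(x) = -2x - 2.
Indicial equation: r(r-1) + (7/6) r + (-2) = 0 -> roots r_1 = 4/3, r_2 = -3/2.
Take r = r_1 = 4/3. Let y(x) = x^r sum_{n>=0} a_n x^n with a_0 = 1.
Substitute y = x^r sum a_n x^n and match x^{r+n}. The recurrence is
  D(n) a_n - 2 a_{n-1} = 0,  where D(n) = (r+n)(r+n-1) + (7/6)(r+n) + (-2).
  a_n = 2 / D(n) * a_{n-1}.
Since the indicial polynomial factors as (r - r_1)(r - r_2), D(n) = (r_1 + n - r_1)(r_1 + n - r_2) = n(n + 17/6).
Evaluating step by step (a_0 = 1):
  n = 1: D(1) = 1(1 + 17/6) = 23/6; numerator = 2(1) = 2; a_1 = (2)/(23/6) = 12/23
  n = 2: D(2) = 2(2 + 17/6) = 29/3; numerator = 2(12/23) = 24/23; a_2 = (24/23)/(29/3) = 72/667
  n = 3: D(3) = 3(3 + 17/6) = 35/2; numerator = 2(72/667) = 144/667; a_3 = (144/667)/(35/2) = 288/23345
  n = 4: D(4) = 4(4 + 17/6) = 82/3; numerator = 2(288/23345) = 576/23345; a_4 = (576/23345)/(82/3) = 864/957145

r = 4/3; a_0 = 1; a_1 = 12/23; a_2 = 72/667; a_3 = 288/23345; a_4 = 864/957145


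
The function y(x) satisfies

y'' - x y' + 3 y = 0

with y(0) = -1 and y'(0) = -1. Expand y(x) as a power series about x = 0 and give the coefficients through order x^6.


Ansatz: y(x) = sum_{n>=0} a_n x^n, so y'(x) = sum_{n>=1} n a_n x^(n-1) and y''(x) = sum_{n>=2} n(n-1) a_n x^(n-2).
Substitute into P(x) y'' + Q(x) y' + R(x) y = 0 with P(x) = 1, Q(x) = -x, R(x) = 3, and match powers of x.
Initial conditions: a_0 = -1, a_1 = -1.
Setting the coefficient of each power of x to zero and solving order by order (substituting the coefficients already found):
  x^0: 2 a_2 + 3 a_0 = 0  ->  2 a_2 = -3 a_0 = 3  ->  a_2 = 3/2
  x^1: 6 a_3 + 2 a_1 = 0  ->  6 a_3 = -2 a_1 = 2  ->  a_3 = 1/3
  x^2: 12 a_4 + a_2 = 0  ->  12 a_4 = -a_2 = -3/2  ->  a_4 = -1/8
  x^3: 20 a_5 = 0  ->  a_5 = 0
  x^4: 30 a_6 - a_4 = 0  ->  30 a_6 = a_4 = -1/8  ->  a_6 = -1/240
Truncated series: y(x) = -1 - x + (3/2) x^2 + (1/3) x^3 - (1/8) x^4 - (1/240) x^6 + O(x^7).

a_0 = -1; a_1 = -1; a_2 = 3/2; a_3 = 1/3; a_4 = -1/8; a_5 = 0; a_6 = -1/240


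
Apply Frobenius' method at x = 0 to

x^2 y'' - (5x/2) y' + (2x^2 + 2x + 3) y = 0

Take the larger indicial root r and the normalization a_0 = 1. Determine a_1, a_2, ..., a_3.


Write in Frobenius form y'' + (p(x)/x) y' + (q(x)/x^2) y = 0:
  p(x) = -5/2,  q(x) = 2x^2 + 2x + 3.
Indicial equation: r(r-1) + (-5/2) r + (3) = 0 -> roots r_1 = 2, r_2 = 3/2.
Take r = r_1 = 2. Let y(x) = x^r sum_{n>=0} a_n x^n with a_0 = 1.
Substitute y = x^r sum a_n x^n and match x^{r+n}. The recurrence is
  D(n) a_n + 2 a_{n-1} + 2 a_{n-2} = 0,  where D(n) = (r+n)(r+n-1) + (-5/2)(r+n) + (3).
  a_n = [-2 a_{n-1} - 2 a_{n-2}] / D(n).
Since the indicial polynomial factors as (r - r_1)(r - r_2), D(n) = (r_1 + n - r_1)(r_1 + n - r_2) = n(n + 1/2).
Evaluating step by step (a_0 = 1):
  n = 1: D(1) = 1(1 + 1/2) = 3/2; numerator = -2(1) = -2; a_1 = (-2)/(3/2) = -4/3
  n = 2: D(2) = 2(2 + 1/2) = 5; numerator = -2(-4/3) - 2(1) = 2/3; a_2 = (2/3)/(5) = 2/15
  n = 3: D(3) = 3(3 + 1/2) = 21/2; numerator = -2(2/15) - 2(-4/3) = 12/5; a_3 = (12/5)/(21/2) = 8/35

r = 2; a_0 = 1; a_1 = -4/3; a_2 = 2/15; a_3 = 8/35


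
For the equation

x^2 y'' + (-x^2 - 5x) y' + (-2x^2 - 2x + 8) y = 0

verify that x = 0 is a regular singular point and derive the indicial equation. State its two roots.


Divide by x^2 to reach normal form y'' + P_1(x) y' + P_2(x) y = 0 with P_1(x) = -1 - 5/x and P_2(x) = -2 - 2/x + 8/x^2.
x = 0 is a singular point because the y'-coefficient -1 - 5/x has a pole at x = 0 and the y-coefficient -2 - 2/x + 8/x^2 has a pole at x = 0.
It is a regular singular point because x P_1(x) = p(x) = -x - 5 and x^2 P_2(x) = q(x) = -2x^2 - 2x + 8 are polynomials, hence analytic at x = 0.
p(0) = -5,  q(0) = 8.
Indicial equation: r(r-1) + p(0) r + q(0) = 0, i.e. r^2 + (p(0) - 1) r + q(0) = 0, i.e. r^2 - 6 r + 8 = 0.
Discriminant: (-6)^2 - 4(8) = 4, so r = (6 ± 2)/2.
Solving: r_1 = 4, r_2 = 2.

indicial: r^2 - 6 r + 8 = 0; roots r_1 = 4, r_2 = 2


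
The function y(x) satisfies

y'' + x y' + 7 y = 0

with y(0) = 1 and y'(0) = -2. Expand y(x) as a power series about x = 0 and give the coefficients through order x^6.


Ansatz: y(x) = sum_{n>=0} a_n x^n, so y'(x) = sum_{n>=1} n a_n x^(n-1) and y''(x) = sum_{n>=2} n(n-1) a_n x^(n-2).
Substitute into P(x) y'' + Q(x) y' + R(x) y = 0 with P(x) = 1, Q(x) = x, R(x) = 7, and match powers of x.
Initial conditions: a_0 = 1, a_1 = -2.
Setting the coefficient of each power of x to zero and solving order by order (substituting the coefficients already found):
  x^0: 2 a_2 + 7 a_0 = 0  ->  2 a_2 = -7 a_0 = -7  ->  a_2 = -7/2
  x^1: 6 a_3 + 8 a_1 = 0  ->  6 a_3 = -8 a_1 = 16  ->  a_3 = 8/3
  x^2: 12 a_4 + 9 a_2 = 0  ->  12 a_4 = -9 a_2 = 63/2  ->  a_4 = 21/8
  x^3: 20 a_5 + 10 a_3 = 0  ->  20 a_5 = -10 a_3 = -80/3  ->  a_5 = -4/3
  x^4: 30 a_6 + 11 a_4 = 0  ->  30 a_6 = -11 a_4 = -231/8  ->  a_6 = -77/80
Truncated series: y(x) = 1 - 2 x - (7/2) x^2 + (8/3) x^3 + (21/8) x^4 - (4/3) x^5 - (77/80) x^6 + O(x^7).

a_0 = 1; a_1 = -2; a_2 = -7/2; a_3 = 8/3; a_4 = 21/8; a_5 = -4/3; a_6 = -77/80


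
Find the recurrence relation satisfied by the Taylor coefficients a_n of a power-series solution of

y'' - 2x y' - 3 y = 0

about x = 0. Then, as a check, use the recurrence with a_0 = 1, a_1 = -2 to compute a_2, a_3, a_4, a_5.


Substitute y = sum_n a_n x^n.
y''(x) has coefficient (n+2)(n+1) a_{n+2} at x^n;
-2 x y'(x) has coefficient -2 n a_n at x^n (shift);
-3 y(x) has coefficient -3 a_n at x^n.
Matching x^n: (n+2)(n+1) a_{n+2} + (-2n - 3) a_n = 0.
Thus a_{n+2} = (2n + 3) / ((n+1)(n+2)) * a_n.

Check with a_0 = 1, a_1 = -2 (apply the recurrence for n = 0, 1, 2, 3): a_0 = 1, a_1 = -2, a_2 = 3/2, a_3 = -5/3, a_4 = 7/8, a_5 = -3/4.

a_(n+2) = (2n + 3) / ((n+1)(n+2)) * a_n; check: a_0 = 1, a_1 = -2, a_2 = 3/2, a_3 = -5/3, a_4 = 7/8, a_5 = -3/4


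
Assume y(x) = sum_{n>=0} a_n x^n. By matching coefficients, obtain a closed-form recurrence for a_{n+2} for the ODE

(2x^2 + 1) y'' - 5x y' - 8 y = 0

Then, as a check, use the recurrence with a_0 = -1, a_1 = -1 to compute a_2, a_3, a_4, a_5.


Substitute y = sum_n a_n x^n.
(1 + 2 x^2) y'' contributes (n+2)(n+1) a_{n+2} + 2 n(n-1) a_n at x^n.
-5 x y'(x) contributes -5 n a_n at x^n.
-8 y(x) contributes -8 a_n at x^n.
Matching x^n: (n+2)(n+1) a_{n+2} + (2 n(n-1) - 5 n - 8) a_n = 0.
Thus a_{n+2} = (-2 n(n-1) + 5 n + 8) / ((n+1)(n+2)) * a_n.

Check with a_0 = -1, a_1 = -1 (apply the recurrence for n = 0, 1, 2, 3): a_0 = -1, a_1 = -1, a_2 = -4, a_3 = -13/6, a_4 = -14/3, a_5 = -143/120.

a_(n+2) = (-2 n(n-1) + 5 n + 8) / ((n+1)(n+2)) * a_n; check: a_0 = -1, a_1 = -1, a_2 = -4, a_3 = -13/6, a_4 = -14/3, a_5 = -143/120


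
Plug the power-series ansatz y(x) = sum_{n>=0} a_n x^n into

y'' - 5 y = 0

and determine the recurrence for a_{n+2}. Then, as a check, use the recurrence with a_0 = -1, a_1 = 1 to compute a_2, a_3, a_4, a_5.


Substitute y = sum_n a_n x^n into y'' + (const) y = 0.
y''(x) = sum_{n>=0} (n+2)(n+1) a_{n+2} x^n.
The ODE becomes sum_n [(n+2)(n+1) a_{n+2} - 5 a_n] x^n = 0.
Setting each coefficient to zero gives the recurrence:
  (n+2)(n+1) a_{n+2} - 5 a_n = 0,
  a_{n+2} = 5 / ((n+1)(n+2)) a_n.

Check with a_0 = -1, a_1 = 1 (apply the recurrence for n = 0, 1, 2, 3): a_0 = -1, a_1 = 1, a_2 = -5/2, a_3 = 5/6, a_4 = -25/24, a_5 = 5/24.

a_{n+2} = 5/((n+1)(n+2)) * a_n; check: a_0 = -1, a_1 = 1, a_2 = -5/2, a_3 = 5/6, a_4 = -25/24, a_5 = 5/24


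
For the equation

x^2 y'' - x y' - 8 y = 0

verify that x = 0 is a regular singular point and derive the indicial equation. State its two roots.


Divide by x^2 to reach normal form y'' + P_1(x) y' + P_2(x) y = 0 with P_1(x) = -1/x and P_2(x) = -8/x^2.
x = 0 is a singular point because the y'-coefficient -1/x has a pole at x = 0 and the y-coefficient -8/x^2 has a pole at x = 0.
It is a regular singular point because x P_1(x) = p(x) = -1 and x^2 P_2(x) = q(x) = -8 are polynomials, hence analytic at x = 0.
p(0) = -1,  q(0) = -8.
Indicial equation: r(r-1) + p(0) r + q(0) = 0, i.e. r^2 + (p(0) - 1) r + q(0) = 0, i.e. r^2 - 2 r - 8 = 0.
Discriminant: (-2)^2 - 4(-8) = 36, so r = (2 ± 6)/2.
Solving: r_1 = 4, r_2 = -2.

indicial: r^2 - 2 r - 8 = 0; roots r_1 = 4, r_2 = -2


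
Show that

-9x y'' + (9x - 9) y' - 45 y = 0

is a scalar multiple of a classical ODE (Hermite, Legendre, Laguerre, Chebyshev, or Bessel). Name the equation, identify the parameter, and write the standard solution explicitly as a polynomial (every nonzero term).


All three coefficients share the factor -9; dividing through by -9 gives  x y'' + (1 - x) y' + 5 y = 0.
This matches the Laguerre equation x y'' + (1 - x) y' + n y = 0 with n = 5; the polynomial solution is L_5(x).
With y = sum_k a_k x^k, matching x^k gives (k+1)k a_{k+1} + (k+1) a_{k+1} - k a_k + n a_k = 0, i.e. (k+1)^2 a_{k+1} = (k - n) a_k = (k - 5) a_k. The right side vanishes at k = 5, so the series terminates at degree 5.
Standard normalization L_n(0) = 1 gives a_0 = 1. Work upward with a_{k+1} = (k - 5) a_k / (k+1)^2:
  a_1 = (0 - 5)(1) / 1^2 = -5/1 = -5
  a_2 = (1 - 5)(-5) / 2^2 = 20/4 = 5
  a_3 = (2 - 5)(5) / 3^2 = -15/9 = -5/3
  a_4 = (3 - 5)(-5/3) / 4^2 = (10/3)/16 = 5/24
  a_5 = (4 - 5)(5/24) / 5^2 = (-5/24)/25 = -1/120
Hence L_5(x) = -x^5/120 + 5 x^4/24 - 5 x^3/3 + 5 x^2 - 5 x + 1.

L_5(x); series = -x^5/120 + 5 x^4/24 - 5 x^3/3 + 5 x^2 - 5 x + 1


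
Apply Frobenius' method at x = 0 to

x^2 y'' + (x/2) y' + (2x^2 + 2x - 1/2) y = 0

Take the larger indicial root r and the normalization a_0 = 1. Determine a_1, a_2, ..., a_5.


Write in Frobenius form y'' + (p(x)/x) y' + (q(x)/x^2) y = 0:
  p(x) = 1/2,  q(x) = 2x^2 + 2x - 1/2.
Indicial equation: r(r-1) + (1/2) r + (-1/2) = 0 -> roots r_1 = 1, r_2 = -1/2.
Take r = r_1 = 1. Let y(x) = x^r sum_{n>=0} a_n x^n with a_0 = 1.
Substitute y = x^r sum a_n x^n and match x^{r+n}. The recurrence is
  D(n) a_n + 2 a_{n-1} + 2 a_{n-2} = 0,  where D(n) = (r+n)(r+n-1) + (1/2)(r+n) + (-1/2).
  a_n = [-2 a_{n-1} - 2 a_{n-2}] / D(n).
Since the indicial polynomial factors as (r - r_1)(r - r_2), D(n) = (r_1 + n - r_1)(r_1 + n - r_2) = n(n + 3/2).
Evaluating step by step (a_0 = 1):
  n = 1: D(1) = 1(1 + 3/2) = 5/2; numerator = -2(1) = -2; a_1 = (-2)/(5/2) = -4/5
  n = 2: D(2) = 2(2 + 3/2) = 7; numerator = -2(-4/5) - 2(1) = -2/5; a_2 = (-2/5)/(7) = -2/35
  n = 3: D(3) = 3(3 + 3/2) = 27/2; numerator = -2(-2/35) - 2(-4/5) = 12/7; a_3 = (12/7)/(27/2) = 8/63
  n = 4: D(4) = 4(4 + 3/2) = 22; numerator = -2(8/63) - 2(-2/35) = -44/315; a_4 = (-44/315)/(22) = -2/315
  n = 5: D(5) = 5(5 + 3/2) = 65/2; numerator = -2(-2/315) - 2(8/63) = -76/315; a_5 = (-76/315)/(65/2) = -152/20475

r = 1; a_0 = 1; a_1 = -4/5; a_2 = -2/35; a_3 = 8/63; a_4 = -2/315; a_5 = -152/20475


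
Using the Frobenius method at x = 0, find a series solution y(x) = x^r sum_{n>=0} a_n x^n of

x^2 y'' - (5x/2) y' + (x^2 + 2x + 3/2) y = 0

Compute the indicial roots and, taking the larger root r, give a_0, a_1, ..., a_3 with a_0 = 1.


Write in Frobenius form y'' + (p(x)/x) y' + (q(x)/x^2) y = 0:
  p(x) = -5/2,  q(x) = x^2 + 2x + 3/2.
Indicial equation: r(r-1) + (-5/2) r + (3/2) = 0 -> roots r_1 = 3, r_2 = 1/2.
Take r = r_1 = 3. Let y(x) = x^r sum_{n>=0} a_n x^n with a_0 = 1.
Substitute y = x^r sum a_n x^n and match x^{r+n}. The recurrence is
  D(n) a_n + 2 a_{n-1} + 1 a_{n-2} = 0,  where D(n) = (r+n)(r+n-1) + (-5/2)(r+n) + (3/2).
  a_n = [-2 a_{n-1} - 1 a_{n-2}] / D(n).
Since the indicial polynomial factors as (r - r_1)(r - r_2), D(n) = (r_1 + n - r_1)(r_1 + n - r_2) = n(n + 5/2).
Evaluating step by step (a_0 = 1):
  n = 1: D(1) = 1(1 + 5/2) = 7/2; numerator = -2(1) = -2; a_1 = (-2)/(7/2) = -4/7
  n = 2: D(2) = 2(2 + 5/2) = 9; numerator = -2(-4/7) - 1(1) = 1/7; a_2 = (1/7)/(9) = 1/63
  n = 3: D(3) = 3(3 + 5/2) = 33/2; numerator = -2(1/63) - 1(-4/7) = 34/63; a_3 = (34/63)/(33/2) = 68/2079

r = 3; a_0 = 1; a_1 = -4/7; a_2 = 1/63; a_3 = 68/2079


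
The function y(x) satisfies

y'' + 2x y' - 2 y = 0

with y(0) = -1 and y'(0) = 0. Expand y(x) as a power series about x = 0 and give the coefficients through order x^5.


Ansatz: y(x) = sum_{n>=0} a_n x^n, so y'(x) = sum_{n>=1} n a_n x^(n-1) and y''(x) = sum_{n>=2} n(n-1) a_n x^(n-2).
Substitute into P(x) y'' + Q(x) y' + R(x) y = 0 with P(x) = 1, Q(x) = 2x, R(x) = -2, and match powers of x.
Initial conditions: a_0 = -1, a_1 = 0.
Setting the coefficient of each power of x to zero and solving order by order (substituting the coefficients already found):
  x^0: 2 a_2 - 2 a_0 = 0  ->  2 a_2 = 2 a_0 = -2  ->  a_2 = -1
  x^1: 6 a_3 = 0  ->  a_3 = 0
  x^2: 12 a_4 + 2 a_2 = 0  ->  12 a_4 = -2 a_2 = 2  ->  a_4 = 1/6
  x^3: 20 a_5 + 4 a_3 = 0  ->  20 a_5 = -4 a_3 = 0  ->  a_5 = 0
Truncated series: y(x) = -1 - x^2 + (1/6) x^4 + O(x^6).

a_0 = -1; a_1 = 0; a_2 = -1; a_3 = 0; a_4 = 1/6; a_5 = 0


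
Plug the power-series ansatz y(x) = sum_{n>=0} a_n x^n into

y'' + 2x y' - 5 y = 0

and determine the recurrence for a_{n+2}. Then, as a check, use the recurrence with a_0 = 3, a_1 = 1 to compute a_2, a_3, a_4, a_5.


Substitute y = sum_n a_n x^n.
y''(x) has coefficient (n+2)(n+1) a_{n+2} at x^n;
2 x y'(x) has coefficient 2 n a_n at x^n (shift);
-5 y(x) has coefficient -5 a_n at x^n.
Matching x^n: (n+2)(n+1) a_{n+2} + (2n - 5) a_n = 0.
Thus a_{n+2} = (-2n + 5) / ((n+1)(n+2)) * a_n.

Check with a_0 = 3, a_1 = 1 (apply the recurrence for n = 0, 1, 2, 3): a_0 = 3, a_1 = 1, a_2 = 15/2, a_3 = 1/2, a_4 = 5/8, a_5 = -1/40.

a_(n+2) = (-2n + 5) / ((n+1)(n+2)) * a_n; check: a_0 = 3, a_1 = 1, a_2 = 15/2, a_3 = 1/2, a_4 = 5/8, a_5 = -1/40


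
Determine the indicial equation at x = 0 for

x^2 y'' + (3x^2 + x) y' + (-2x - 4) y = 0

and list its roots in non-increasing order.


Divide by x^2 to reach normal form y'' + P_1(x) y' + P_2(x) y = 0 with P_1(x) = 3 + 1/x and P_2(x) = -2/x - 4/x^2.
x = 0 is a singular point because the y'-coefficient 3 + 1/x has a pole at x = 0 and the y-coefficient -2/x - 4/x^2 has a pole at x = 0.
It is a regular singular point because x P_1(x) = p(x) = 3x + 1 and x^2 P_2(x) = q(x) = -2x - 4 are polynomials, hence analytic at x = 0.
p(0) = 1,  q(0) = -4.
Indicial equation: r(r-1) + p(0) r + q(0) = 0, i.e. r^2 + (p(0) - 1) r + q(0) = 0, i.e. r^2 - 4 = 0.
Discriminant: (0)^2 - 4(-4) = 16, so r = (0 ± 4)/2.
Solving: r_1 = 2, r_2 = -2.

indicial: r^2 - 4 = 0; roots r_1 = 2, r_2 = -2


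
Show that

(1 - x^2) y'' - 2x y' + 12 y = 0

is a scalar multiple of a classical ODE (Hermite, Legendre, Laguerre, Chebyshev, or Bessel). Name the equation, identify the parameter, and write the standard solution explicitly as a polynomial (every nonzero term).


The equation is already in a standard form:  (1 - x^2) y'' - 2x y' + 12 y = 0.
This matches the Legendre equation (1 - x^2) y'' - 2x y' + n(n+1) y = 0 (note the -2x y' term) with n(n+1) = 12, so n = 3; the polynomial solution is P_3(x).
With y = sum_k a_k x^k, matching x^k gives (k+2)(k+1) a_{k+2} = [k(k+1) - n(n+1)] a_k = (k - 3)(k + 4) a_k. The right side vanishes at k = 3, so the series with the parity of 3 terminates at degree 3.
Standard normalization (P_n(1) = 1): leading coefficient (2n)!/(2^n (n!)^2) = 720/(8*36) = 5/2, so a_3 = 5/2. Work downward with a_k = (k+1)(k+2) a_{k+2} / ((k - 3)(k + 4)):
  a_1 = (2)(3)(5/2) / ((1 - 3)(1 + 4)) = 15/(-10) = -3/2
Hence P_3(x) = 5 x^3/2 - 3 x/2.

P_3(x); series = 5 x^3/2 - 3 x/2


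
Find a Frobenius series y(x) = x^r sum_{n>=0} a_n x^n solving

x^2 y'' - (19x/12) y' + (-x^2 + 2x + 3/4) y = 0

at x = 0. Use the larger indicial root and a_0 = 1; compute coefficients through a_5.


Write in Frobenius form y'' + (p(x)/x) y' + (q(x)/x^2) y = 0:
  p(x) = -19/12,  q(x) = -x^2 + 2x + 3/4.
Indicial equation: r(r-1) + (-19/12) r + (3/4) = 0 -> roots r_1 = 9/4, r_2 = 1/3.
Take r = r_1 = 9/4. Let y(x) = x^r sum_{n>=0} a_n x^n with a_0 = 1.
Substitute y = x^r sum a_n x^n and match x^{r+n}. The recurrence is
  D(n) a_n + 2 a_{n-1} - 1 a_{n-2} = 0,  where D(n) = (r+n)(r+n-1) + (-19/12)(r+n) + (3/4).
  a_n = [-2 a_{n-1} + 1 a_{n-2}] / D(n).
Since the indicial polynomial factors as (r - r_1)(r - r_2), D(n) = (r_1 + n - r_1)(r_1 + n - r_2) = n(n + 23/12).
Evaluating step by step (a_0 = 1):
  n = 1: D(1) = 1(1 + 23/12) = 35/12; numerator = -2(1) = -2; a_1 = (-2)/(35/12) = -24/35
  n = 2: D(2) = 2(2 + 23/12) = 47/6; numerator = -2(-24/35) + 1(1) = 83/35; a_2 = (83/35)/(47/6) = 498/1645
  n = 3: D(3) = 3(3 + 23/12) = 59/4; numerator = -2(498/1645) + 1(-24/35) = -2124/1645; a_3 = (-2124/1645)/(59/4) = -144/1645
  n = 4: D(4) = 4(4 + 23/12) = 71/3; numerator = -2(-144/1645) + 1(498/1645) = 786/1645; a_4 = (786/1645)/(71/3) = 2358/116795
  n = 5: D(5) = 5(5 + 23/12) = 415/12; numerator = -2(2358/116795) + 1(-144/1645) = -2988/23359; a_5 = (-2988/23359)/(415/12) = -432/116795

r = 9/4; a_0 = 1; a_1 = -24/35; a_2 = 498/1645; a_3 = -144/1645; a_4 = 2358/116795; a_5 = -432/116795


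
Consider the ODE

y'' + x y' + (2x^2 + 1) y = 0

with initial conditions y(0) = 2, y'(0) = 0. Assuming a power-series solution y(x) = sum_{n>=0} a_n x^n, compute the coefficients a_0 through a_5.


Ansatz: y(x) = sum_{n>=0} a_n x^n, so y'(x) = sum_{n>=1} n a_n x^(n-1) and y''(x) = sum_{n>=2} n(n-1) a_n x^(n-2).
Substitute into P(x) y'' + Q(x) y' + R(x) y = 0 with P(x) = 1, Q(x) = x, R(x) = 2x^2 + 1, and match powers of x.
Initial conditions: a_0 = 2, a_1 = 0.
Setting the coefficient of each power of x to zero and solving order by order (substituting the coefficients already found):
  x^0: 2 a_2 + a_0 = 0  ->  2 a_2 = -a_0 = -2  ->  a_2 = -1
  x^1: 6 a_3 + 2 a_1 = 0  ->  6 a_3 = -2 a_1 = 0  ->  a_3 = 0
  x^2: 12 a_4 + 3 a_2 + 2 a_0 = 0  ->  12 a_4 = -3 a_2 - 2 a_0 = -1  ->  a_4 = -1/12
  x^3: 20 a_5 + 4 a_3 + 2 a_1 = 0  ->  20 a_5 = -4 a_3 - 2 a_1 = 0  ->  a_5 = 0
Truncated series: y(x) = 2 - x^2 - (1/12) x^4 + O(x^6).

a_0 = 2; a_1 = 0; a_2 = -1; a_3 = 0; a_4 = -1/12; a_5 = 0


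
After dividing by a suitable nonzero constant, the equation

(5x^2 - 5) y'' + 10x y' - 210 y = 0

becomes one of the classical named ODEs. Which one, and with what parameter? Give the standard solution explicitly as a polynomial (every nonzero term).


All three coefficients share the factor -5; dividing through by -5 gives  (1 - x^2) y'' - 2x y' + 42 y = 0.
This matches the Legendre equation (1 - x^2) y'' - 2x y' + n(n+1) y = 0 (note the -2x y' term) with n(n+1) = 42, so n = 6; the polynomial solution is P_6(x).
With y = sum_k a_k x^k, matching x^k gives (k+2)(k+1) a_{k+2} = [k(k+1) - n(n+1)] a_k = (k - 6)(k + 7) a_k. The right side vanishes at k = 6, so the series with the parity of 6 terminates at degree 6.
Standard normalization (P_n(1) = 1): leading coefficient (2n)!/(2^n (n!)^2) = 479001600/(64*518400) = 231/16, so a_6 = 231/16. Work downward with a_k = (k+1)(k+2) a_{k+2} / ((k - 6)(k + 7)):
  a_4 = (5)(6)(231/16) / ((4 - 6)(4 + 7)) = (3465/8)/(-22) = -315/16
  a_2 = (3)(4)(-315/16) / ((2 - 6)(2 + 7)) = (-945/4)/(-36) = 105/16
  a_0 = (1)(2)(105/16) / ((0 - 6)(0 + 7)) = (105/8)/(-42) = -5/16
Hence P_6(x) = 231 x^6/16 - 315 x^4/16 + 105 x^2/16 - 5/16.

P_6(x); series = 231 x^6/16 - 315 x^4/16 + 105 x^2/16 - 5/16


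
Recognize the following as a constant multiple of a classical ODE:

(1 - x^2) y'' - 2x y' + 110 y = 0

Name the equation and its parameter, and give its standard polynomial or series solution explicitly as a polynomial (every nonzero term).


The equation is already in a standard form:  (1 - x^2) y'' - 2x y' + 110 y = 0.
This matches the Legendre equation (1 - x^2) y'' - 2x y' + n(n+1) y = 0 (note the -2x y' term) with n(n+1) = 110, so n = 10; the polynomial solution is P_10(x).
With y = sum_k a_k x^k, matching x^k gives (k+2)(k+1) a_{k+2} = [k(k+1) - n(n+1)] a_k = (k - 10)(k + 11) a_k. The right side vanishes at k = 10, so the series with the parity of 10 terminates at degree 10.
Standard normalization (P_n(1) = 1): leading coefficient (2n)!/(2^n (n!)^2) = 2432902008176640000/(1024*13168189440000) = 46189/256, so a_10 = 46189/256. Work downward with a_k = (k+1)(k+2) a_{k+2} / ((k - 10)(k + 11)):
  a_8 = (9)(10)(46189/256) / ((8 - 10)(8 + 11)) = (2078505/128)/(-38) = -109395/256
  a_6 = (7)(8)(-109395/256) / ((6 - 10)(6 + 11)) = (-765765/32)/(-68) = 45045/128
  a_4 = (5)(6)(45045/128) / ((4 - 10)(4 + 11)) = (675675/64)/(-90) = -15015/128
  a_2 = (3)(4)(-15015/128) / ((2 - 10)(2 + 11)) = (-45045/32)/(-104) = 3465/256
  a_0 = (1)(2)(3465/256) / ((0 - 10)(0 + 11)) = (3465/128)/(-110) = -63/256
Hence P_10(x) = 46189 x^10/256 - 109395 x^8/256 + 45045 x^6/128 - 15015 x^4/128 + 3465 x^2/256 - 63/256.

P_10(x); series = 46189 x^10/256 - 109395 x^8/256 + 45045 x^6/128 - 15015 x^4/128 + 3465 x^2/256 - 63/256


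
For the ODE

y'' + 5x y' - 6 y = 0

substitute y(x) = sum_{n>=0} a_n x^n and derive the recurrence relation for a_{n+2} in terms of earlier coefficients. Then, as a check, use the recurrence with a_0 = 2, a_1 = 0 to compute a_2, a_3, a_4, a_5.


Substitute y = sum_n a_n x^n.
y''(x) has coefficient (n+2)(n+1) a_{n+2} at x^n;
5 x y'(x) has coefficient 5 n a_n at x^n (shift);
-6 y(x) has coefficient -6 a_n at x^n.
Matching x^n: (n+2)(n+1) a_{n+2} + (5n - 6) a_n = 0.
Thus a_{n+2} = (-5n + 6) / ((n+1)(n+2)) * a_n.

Check with a_0 = 2, a_1 = 0 (apply the recurrence for n = 0, 1, 2, 3): a_0 = 2, a_1 = 0, a_2 = 6, a_3 = 0, a_4 = -2, a_5 = 0.

a_(n+2) = (-5n + 6) / ((n+1)(n+2)) * a_n; check: a_0 = 2, a_1 = 0, a_2 = 6, a_3 = 0, a_4 = -2, a_5 = 0


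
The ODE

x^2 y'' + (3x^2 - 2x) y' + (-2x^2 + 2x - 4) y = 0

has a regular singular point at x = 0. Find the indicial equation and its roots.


Divide by x^2 to reach normal form y'' + P_1(x) y' + P_2(x) y = 0 with P_1(x) = 3 - 2/x and P_2(x) = -2 + 2/x - 4/x^2.
x = 0 is a singular point because the y'-coefficient 3 - 2/x has a pole at x = 0 and the y-coefficient -2 + 2/x - 4/x^2 has a pole at x = 0.
It is a regular singular point because x P_1(x) = p(x) = 3x - 2 and x^2 P_2(x) = q(x) = -2x^2 + 2x - 4 are polynomials, hence analytic at x = 0.
p(0) = -2,  q(0) = -4.
Indicial equation: r(r-1) + p(0) r + q(0) = 0, i.e. r^2 + (p(0) - 1) r + q(0) = 0, i.e. r^2 - 3 r - 4 = 0.
Discriminant: (-3)^2 - 4(-4) = 25, so r = (3 ± 5)/2.
Solving: r_1 = 4, r_2 = -1.

indicial: r^2 - 3 r - 4 = 0; roots r_1 = 4, r_2 = -1


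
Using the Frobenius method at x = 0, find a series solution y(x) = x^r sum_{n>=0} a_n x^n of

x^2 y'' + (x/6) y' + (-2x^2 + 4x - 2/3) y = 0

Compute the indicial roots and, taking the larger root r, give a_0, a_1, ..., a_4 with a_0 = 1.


Write in Frobenius form y'' + (p(x)/x) y' + (q(x)/x^2) y = 0:
  p(x) = 1/6,  q(x) = -2x^2 + 4x - 2/3.
Indicial equation: r(r-1) + (1/6) r + (-2/3) = 0 -> roots r_1 = 4/3, r_2 = -1/2.
Take r = r_1 = 4/3. Let y(x) = x^r sum_{n>=0} a_n x^n with a_0 = 1.
Substitute y = x^r sum a_n x^n and match x^{r+n}. The recurrence is
  D(n) a_n + 4 a_{n-1} - 2 a_{n-2} = 0,  where D(n) = (r+n)(r+n-1) + (1/6)(r+n) + (-2/3).
  a_n = [-4 a_{n-1} + 2 a_{n-2}] / D(n).
Since the indicial polynomial factors as (r - r_1)(r - r_2), D(n) = (r_1 + n - r_1)(r_1 + n - r_2) = n(n + 11/6).
Evaluating step by step (a_0 = 1):
  n = 1: D(1) = 1(1 + 11/6) = 17/6; numerator = -4(1) = -4; a_1 = (-4)/(17/6) = -24/17
  n = 2: D(2) = 2(2 + 11/6) = 23/3; numerator = -4(-24/17) + 2(1) = 130/17; a_2 = (130/17)/(23/3) = 390/391
  n = 3: D(3) = 3(3 + 11/6) = 29/2; numerator = -4(390/391) + 2(-24/17) = -2664/391; a_3 = (-2664/391)/(29/2) = -5328/11339
  n = 4: D(4) = 4(4 + 11/6) = 70/3; numerator = -4(-5328/11339) + 2(390/391) = 43932/11339; a_4 = (43932/11339)/(70/3) = 9414/56695

r = 4/3; a_0 = 1; a_1 = -24/17; a_2 = 390/391; a_3 = -5328/11339; a_4 = 9414/56695


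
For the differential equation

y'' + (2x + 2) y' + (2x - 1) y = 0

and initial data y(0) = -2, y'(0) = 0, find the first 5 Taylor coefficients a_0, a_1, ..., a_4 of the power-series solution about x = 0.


Ansatz: y(x) = sum_{n>=0} a_n x^n, so y'(x) = sum_{n>=1} n a_n x^(n-1) and y''(x) = sum_{n>=2} n(n-1) a_n x^(n-2).
Substitute into P(x) y'' + Q(x) y' + R(x) y = 0 with P(x) = 1, Q(x) = 2x + 2, R(x) = 2x - 1, and match powers of x.
Initial conditions: a_0 = -2, a_1 = 0.
Setting the coefficient of each power of x to zero and solving order by order (substituting the coefficients already found):
  x^0: 2 a_2 + 2 a_1 - a_0 = 0  ->  2 a_2 = -2 a_1 + a_0 = -2  ->  a_2 = -1
  x^1: 6 a_3 + 4 a_2 + a_1 + 2 a_0 = 0  ->  6 a_3 = -4 a_2 - a_1 - 2 a_0 = 8  ->  a_3 = 4/3
  x^2: 12 a_4 + 6 a_3 + 3 a_2 + 2 a_1 = 0  ->  12 a_4 = -6 a_3 - 3 a_2 - 2 a_1 = -5  ->  a_4 = -5/12
Truncated series: y(x) = -2 - x^2 + (4/3) x^3 - (5/12) x^4 + O(x^5).

a_0 = -2; a_1 = 0; a_2 = -1; a_3 = 4/3; a_4 = -5/12


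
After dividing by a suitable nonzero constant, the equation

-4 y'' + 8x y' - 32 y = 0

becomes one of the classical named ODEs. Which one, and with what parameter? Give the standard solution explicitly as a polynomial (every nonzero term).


All three coefficients share the factor -4; dividing through by -4 gives  y'' - 2x y' + 8 y = 0.
This matches the Hermite equation y'' - 2x y' + 2n y = 0 with 2n = 8, so n = 4; the polynomial solution is H_4(x).
With y = sum_k a_k x^k, matching x^k gives (k+2)(k+1) a_{k+2} = 2(k - n) a_k = 2(k - 4) a_k. The right side vanishes at k = 4, so the series with the parity of 4 terminates at degree 4.
Standard normalization: leading coefficient of H_n is 2^n, so a_4 = 2^4 = 16. Work downward with a_k = (k+1)(k+2) a_{k+2} / (2(k - n)):
  a_2 = (3)(4)(16) / (2(2 - 4)) = 192/(-4) = -48
  a_0 = (1)(2)(-48) / (2(0 - 4)) = -96/(-8) = 12
Hence H_4(x) = 16 x^4 - 48 x^2 + 12.

H_4(x); series = 16 x^4 - 48 x^2 + 12


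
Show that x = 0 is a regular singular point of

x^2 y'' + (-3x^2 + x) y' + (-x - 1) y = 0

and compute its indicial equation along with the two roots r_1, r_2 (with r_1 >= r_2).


Divide by x^2 to reach normal form y'' + P_1(x) y' + P_2(x) y = 0 with P_1(x) = -3 + 1/x and P_2(x) = -1/x - 1/x^2.
x = 0 is a singular point because the y'-coefficient -3 + 1/x has a pole at x = 0 and the y-coefficient -1/x - 1/x^2 has a pole at x = 0.
It is a regular singular point because x P_1(x) = p(x) = 1 - 3x and x^2 P_2(x) = q(x) = -x - 1 are polynomials, hence analytic at x = 0.
p(0) = 1,  q(0) = -1.
Indicial equation: r(r-1) + p(0) r + q(0) = 0, i.e. r^2 + (p(0) - 1) r + q(0) = 0, i.e. r^2 - 1 = 0.
Discriminant: (0)^2 - 4(-1) = 4, so r = (0 ± 2)/2.
Solving: r_1 = 1, r_2 = -1.

indicial: r^2 - 1 = 0; roots r_1 = 1, r_2 = -1


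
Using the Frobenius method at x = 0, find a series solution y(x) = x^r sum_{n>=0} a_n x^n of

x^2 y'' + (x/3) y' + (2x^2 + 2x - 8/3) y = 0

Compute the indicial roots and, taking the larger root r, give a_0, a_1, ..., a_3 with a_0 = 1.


Write in Frobenius form y'' + (p(x)/x) y' + (q(x)/x^2) y = 0:
  p(x) = 1/3,  q(x) = 2x^2 + 2x - 8/3.
Indicial equation: r(r-1) + (1/3) r + (-8/3) = 0 -> roots r_1 = 2, r_2 = -4/3.
Take r = r_1 = 2. Let y(x) = x^r sum_{n>=0} a_n x^n with a_0 = 1.
Substitute y = x^r sum a_n x^n and match x^{r+n}. The recurrence is
  D(n) a_n + 2 a_{n-1} + 2 a_{n-2} = 0,  where D(n) = (r+n)(r+n-1) + (1/3)(r+n) + (-8/3).
  a_n = [-2 a_{n-1} - 2 a_{n-2}] / D(n).
Since the indicial polynomial factors as (r - r_1)(r - r_2), D(n) = (r_1 + n - r_1)(r_1 + n - r_2) = n(n + 10/3).
Evaluating step by step (a_0 = 1):
  n = 1: D(1) = 1(1 + 10/3) = 13/3; numerator = -2(1) = -2; a_1 = (-2)/(13/3) = -6/13
  n = 2: D(2) = 2(2 + 10/3) = 32/3; numerator = -2(-6/13) - 2(1) = -14/13; a_2 = (-14/13)/(32/3) = -21/208
  n = 3: D(3) = 3(3 + 10/3) = 19; numerator = -2(-21/208) - 2(-6/13) = 9/8; a_3 = (9/8)/(19) = 9/152

r = 2; a_0 = 1; a_1 = -6/13; a_2 = -21/208; a_3 = 9/152


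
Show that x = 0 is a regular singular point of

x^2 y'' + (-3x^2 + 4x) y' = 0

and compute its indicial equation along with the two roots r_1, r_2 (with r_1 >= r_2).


Divide by x^2 to reach normal form y'' + P_1(x) y' + P_2(x) y = 0 with P_1(x) = -3 + 4/x and P_2(x) = 0.
x = 0 is a singular point because the y'-coefficient -3 + 4/x has a pole at x = 0.
It is a regular singular point because x P_1(x) = p(x) = 4 - 3x and x^2 P_2(x) = q(x) = 0 are polynomials, hence analytic at x = 0.
p(0) = 4,  q(0) = 0.
Indicial equation: r(r-1) + p(0) r + q(0) = 0, i.e. r^2 + (p(0) - 1) r + q(0) = 0, i.e. r^2 + 3 r = 0.
Discriminant: (3)^2 - 4(0) = 9, so r = (-3 ± 3)/2.
Solving: r_1 = 0, r_2 = -3.

indicial: r^2 + 3 r = 0; roots r_1 = 0, r_2 = -3


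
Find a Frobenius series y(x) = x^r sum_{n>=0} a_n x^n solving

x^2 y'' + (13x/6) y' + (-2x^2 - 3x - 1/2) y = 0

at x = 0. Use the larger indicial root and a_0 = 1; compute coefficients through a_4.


Write in Frobenius form y'' + (p(x)/x) y' + (q(x)/x^2) y = 0:
  p(x) = 13/6,  q(x) = -2x^2 - 3x - 1/2.
Indicial equation: r(r-1) + (13/6) r + (-1/2) = 0 -> roots r_1 = 1/3, r_2 = -3/2.
Take r = r_1 = 1/3. Let y(x) = x^r sum_{n>=0} a_n x^n with a_0 = 1.
Substitute y = x^r sum a_n x^n and match x^{r+n}. The recurrence is
  D(n) a_n - 3 a_{n-1} - 2 a_{n-2} = 0,  where D(n) = (r+n)(r+n-1) + (13/6)(r+n) + (-1/2).
  a_n = [3 a_{n-1} + 2 a_{n-2}] / D(n).
Since the indicial polynomial factors as (r - r_1)(r - r_2), D(n) = (r_1 + n - r_1)(r_1 + n - r_2) = n(n + 11/6).
Evaluating step by step (a_0 = 1):
  n = 1: D(1) = 1(1 + 11/6) = 17/6; numerator = 3(1) = 3; a_1 = (3)/(17/6) = 18/17
  n = 2: D(2) = 2(2 + 11/6) = 23/3; numerator = 3(18/17) + 2(1) = 88/17; a_2 = (88/17)/(23/3) = 264/391
  n = 3: D(3) = 3(3 + 11/6) = 29/2; numerator = 3(264/391) + 2(18/17) = 1620/391; a_3 = (1620/391)/(29/2) = 3240/11339
  n = 4: D(4) = 4(4 + 11/6) = 70/3; numerator = 3(3240/11339) + 2(264/391) = 25032/11339; a_4 = (25032/11339)/(70/3) = 5364/56695

r = 1/3; a_0 = 1; a_1 = 18/17; a_2 = 264/391; a_3 = 3240/11339; a_4 = 5364/56695


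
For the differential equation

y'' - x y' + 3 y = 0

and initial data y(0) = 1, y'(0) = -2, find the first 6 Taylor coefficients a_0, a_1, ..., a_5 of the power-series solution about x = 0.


Ansatz: y(x) = sum_{n>=0} a_n x^n, so y'(x) = sum_{n>=1} n a_n x^(n-1) and y''(x) = sum_{n>=2} n(n-1) a_n x^(n-2).
Substitute into P(x) y'' + Q(x) y' + R(x) y = 0 with P(x) = 1, Q(x) = -x, R(x) = 3, and match powers of x.
Initial conditions: a_0 = 1, a_1 = -2.
Setting the coefficient of each power of x to zero and solving order by order (substituting the coefficients already found):
  x^0: 2 a_2 + 3 a_0 = 0  ->  2 a_2 = -3 a_0 = -3  ->  a_2 = -3/2
  x^1: 6 a_3 + 2 a_1 = 0  ->  6 a_3 = -2 a_1 = 4  ->  a_3 = 2/3
  x^2: 12 a_4 + a_2 = 0  ->  12 a_4 = -a_2 = 3/2  ->  a_4 = 1/8
  x^3: 20 a_5 = 0  ->  a_5 = 0
Truncated series: y(x) = 1 - 2 x - (3/2) x^2 + (2/3) x^3 + (1/8) x^4 + O(x^6).

a_0 = 1; a_1 = -2; a_2 = -3/2; a_3 = 2/3; a_4 = 1/8; a_5 = 0


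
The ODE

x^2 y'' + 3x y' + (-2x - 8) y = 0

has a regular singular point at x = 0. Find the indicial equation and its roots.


Divide by x^2 to reach normal form y'' + P_1(x) y' + P_2(x) y = 0 with P_1(x) = 3/x and P_2(x) = -2/x - 8/x^2.
x = 0 is a singular point because the y'-coefficient 3/x has a pole at x = 0 and the y-coefficient -2/x - 8/x^2 has a pole at x = 0.
It is a regular singular point because x P_1(x) = p(x) = 3 and x^2 P_2(x) = q(x) = -2x - 8 are polynomials, hence analytic at x = 0.
p(0) = 3,  q(0) = -8.
Indicial equation: r(r-1) + p(0) r + q(0) = 0, i.e. r^2 + (p(0) - 1) r + q(0) = 0, i.e. r^2 + 2 r - 8 = 0.
Discriminant: (2)^2 - 4(-8) = 36, so r = (-2 ± 6)/2.
Solving: r_1 = 2, r_2 = -4.

indicial: r^2 + 2 r - 8 = 0; roots r_1 = 2, r_2 = -4


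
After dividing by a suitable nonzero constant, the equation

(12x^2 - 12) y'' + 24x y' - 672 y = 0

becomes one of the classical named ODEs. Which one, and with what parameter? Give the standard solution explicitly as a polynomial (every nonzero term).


All three coefficients share the factor -12; dividing through by -12 gives  (1 - x^2) y'' - 2x y' + 56 y = 0.
This matches the Legendre equation (1 - x^2) y'' - 2x y' + n(n+1) y = 0 (note the -2x y' term) with n(n+1) = 56, so n = 7; the polynomial solution is P_7(x).
With y = sum_k a_k x^k, matching x^k gives (k+2)(k+1) a_{k+2} = [k(k+1) - n(n+1)] a_k = (k - 7)(k + 8) a_k. The right side vanishes at k = 7, so the series with the parity of 7 terminates at degree 7.
Standard normalization (P_n(1) = 1): leading coefficient (2n)!/(2^n (n!)^2) = 87178291200/(128*25401600) = 429/16, so a_7 = 429/16. Work downward with a_k = (k+1)(k+2) a_{k+2} / ((k - 7)(k + 8)):
  a_5 = (6)(7)(429/16) / ((5 - 7)(5 + 8)) = (9009/8)/(-26) = -693/16
  a_3 = (4)(5)(-693/16) / ((3 - 7)(3 + 8)) = (-3465/4)/(-44) = 315/16
  a_1 = (2)(3)(315/16) / ((1 - 7)(1 + 8)) = (945/8)/(-54) = -35/16
Hence P_7(x) = 429 x^7/16 - 693 x^5/16 + 315 x^3/16 - 35 x/16.

P_7(x); series = 429 x^7/16 - 693 x^5/16 + 315 x^3/16 - 35 x/16


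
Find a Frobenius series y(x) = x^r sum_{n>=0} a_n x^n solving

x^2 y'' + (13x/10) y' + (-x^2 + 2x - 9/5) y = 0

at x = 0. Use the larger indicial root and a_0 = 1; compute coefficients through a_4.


Write in Frobenius form y'' + (p(x)/x) y' + (q(x)/x^2) y = 0:
  p(x) = 13/10,  q(x) = -x^2 + 2x - 9/5.
Indicial equation: r(r-1) + (13/10) r + (-9/5) = 0 -> roots r_1 = 6/5, r_2 = -3/2.
Take r = r_1 = 6/5. Let y(x) = x^r sum_{n>=0} a_n x^n with a_0 = 1.
Substitute y = x^r sum a_n x^n and match x^{r+n}. The recurrence is
  D(n) a_n + 2 a_{n-1} - 1 a_{n-2} = 0,  where D(n) = (r+n)(r+n-1) + (13/10)(r+n) + (-9/5).
  a_n = [-2 a_{n-1} + 1 a_{n-2}] / D(n).
Since the indicial polynomial factors as (r - r_1)(r - r_2), D(n) = (r_1 + n - r_1)(r_1 + n - r_2) = n(n + 27/10).
Evaluating step by step (a_0 = 1):
  n = 1: D(1) = 1(1 + 27/10) = 37/10; numerator = -2(1) = -2; a_1 = (-2)/(37/10) = -20/37
  n = 2: D(2) = 2(2 + 27/10) = 47/5; numerator = -2(-20/37) + 1(1) = 77/37; a_2 = (77/37)/(47/5) = 385/1739
  n = 3: D(3) = 3(3 + 27/10) = 171/10; numerator = -2(385/1739) + 1(-20/37) = -1710/1739; a_3 = (-1710/1739)/(171/10) = -100/1739
  n = 4: D(4) = 4(4 + 27/10) = 134/5; numerator = -2(-100/1739) + 1(385/1739) = 585/1739; a_4 = (585/1739)/(134/5) = 2925/233026

r = 6/5; a_0 = 1; a_1 = -20/37; a_2 = 385/1739; a_3 = -100/1739; a_4 = 2925/233026
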